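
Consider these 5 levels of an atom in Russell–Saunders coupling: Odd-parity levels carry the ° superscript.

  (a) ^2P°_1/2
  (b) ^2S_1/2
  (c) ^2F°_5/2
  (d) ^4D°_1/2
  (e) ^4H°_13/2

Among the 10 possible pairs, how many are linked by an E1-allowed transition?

(a)–(b): allowed.
(a)–(c): forbidden (parity, ΔL, ΔJ).
(a)–(d): forbidden (parity, ΔS).
(a)–(e): forbidden (parity, ΔS, ΔL, ΔJ).
(b)–(c): forbidden (ΔL, ΔJ).
(b)–(d): forbidden (ΔS, ΔL).
(b)–(e): forbidden (ΔS, ΔL, ΔJ).
(c)–(d): forbidden (parity, ΔS, ΔJ).
(c)–(e): forbidden (parity, ΔS, ΔL, ΔJ).
(d)–(e): forbidden (parity, ΔL, ΔJ).
Allowed pairs: 1 of 10.

1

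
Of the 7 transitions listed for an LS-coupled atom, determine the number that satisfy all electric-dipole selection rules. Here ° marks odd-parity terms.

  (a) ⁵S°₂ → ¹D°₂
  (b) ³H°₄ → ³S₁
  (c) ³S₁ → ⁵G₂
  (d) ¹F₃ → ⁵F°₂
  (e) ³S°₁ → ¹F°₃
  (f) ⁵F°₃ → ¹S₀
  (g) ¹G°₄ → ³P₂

0

(a) forbidden (parity, ΔS, ΔL fail)
(b) forbidden (ΔL, ΔJ fail)
(c) forbidden (parity, ΔS, ΔL fail)
(d) forbidden (ΔS fails)
(e) forbidden (parity, ΔS, ΔL, ΔJ fail)
(f) forbidden (ΔS, ΔL, ΔJ fail)
(g) forbidden (ΔS, ΔL, ΔJ fail)
Total allowed: 0 of 7.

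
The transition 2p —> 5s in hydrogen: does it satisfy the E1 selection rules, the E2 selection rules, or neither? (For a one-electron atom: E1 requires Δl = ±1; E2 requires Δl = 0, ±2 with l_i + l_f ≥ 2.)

Δl = 0 − 1 = -1; l_i + l_f = 1.
E1 (Δl = ±1): satisfied.
E2 (Δl = 0,±2, l_i+l_f ≥ 2): not satisfied.

E1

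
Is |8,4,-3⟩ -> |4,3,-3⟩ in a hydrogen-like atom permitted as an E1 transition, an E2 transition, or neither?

E1

Δl = 3 − 4 = -1; l_i + l_f = 7.
Δm_l = +0.
E1 (Δl = ±1, |Δm_l| ≤ 1): satisfied.
E2 (Δl = 0,±2, l_i+l_f ≥ 2, |Δm_l| ≤ 2): not satisfied.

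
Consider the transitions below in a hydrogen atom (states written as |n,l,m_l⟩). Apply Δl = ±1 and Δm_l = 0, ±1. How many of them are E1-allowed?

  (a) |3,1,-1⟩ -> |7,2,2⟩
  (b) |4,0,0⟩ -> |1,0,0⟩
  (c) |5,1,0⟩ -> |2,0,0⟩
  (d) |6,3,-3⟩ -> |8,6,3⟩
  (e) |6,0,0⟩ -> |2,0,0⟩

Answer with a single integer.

1

(a) forbidden — Δm_l = +3 (E1 requires Δm_l = 0, ±1)
(b) forbidden — Δl = +0 (E1 requires Δl = ±1)
(c) allowed
(d) forbidden — Δl = +3 (E1 requires Δl = ±1); Δm_l = +6 (E1 requires Δm_l = 0, ±1)
(e) forbidden — Δl = +0 (E1 requires Δl = ±1)
Total allowed: 1 of 5.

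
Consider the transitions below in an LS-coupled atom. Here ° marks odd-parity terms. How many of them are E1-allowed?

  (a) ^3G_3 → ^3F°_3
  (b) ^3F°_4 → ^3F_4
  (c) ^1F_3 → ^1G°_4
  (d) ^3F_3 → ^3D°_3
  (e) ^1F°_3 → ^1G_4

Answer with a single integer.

5

(a) allowed
(b) allowed
(c) allowed
(d) allowed
(e) allowed
Total allowed: 5 of 5.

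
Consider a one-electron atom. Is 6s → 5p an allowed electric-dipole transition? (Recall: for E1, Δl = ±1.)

allowed

Δl = 1 − 0 = +1; the E1 rule Δl = ±1 is ok.
All E1 selection rules are satisfied.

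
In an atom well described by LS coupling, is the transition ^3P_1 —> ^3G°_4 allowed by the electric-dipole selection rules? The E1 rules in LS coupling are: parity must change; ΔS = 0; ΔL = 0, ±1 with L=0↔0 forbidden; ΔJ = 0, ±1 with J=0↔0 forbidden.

Parity must change: even → odd — passes.
ΔS = 0: S: 1 → 1 — passes.
ΔL = 0, ±1 (not L=0↔0): L: 1 → 4, ΔL = +3 — fails.
ΔJ = 0, ±1 (not J=0↔0): J: 1 → 4, ΔJ = +3 — fails.
Rule(s) violated: ΔL, ΔJ.

forbidden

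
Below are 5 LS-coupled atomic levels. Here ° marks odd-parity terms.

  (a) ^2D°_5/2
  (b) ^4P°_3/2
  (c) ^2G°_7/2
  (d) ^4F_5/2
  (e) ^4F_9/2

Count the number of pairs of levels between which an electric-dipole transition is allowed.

0

(a)–(b): forbidden (parity, ΔS).
(a)–(c): forbidden (parity, ΔL).
(a)–(d): forbidden (ΔS).
(a)–(e): forbidden (ΔS, ΔJ).
(b)–(c): forbidden (parity, ΔS, ΔL, ΔJ).
(b)–(d): forbidden (ΔL).
(b)–(e): forbidden (ΔL, ΔJ).
(c)–(d): forbidden (ΔS).
(c)–(e): forbidden (ΔS).
(d)–(e): forbidden (parity, ΔJ).
Allowed pairs: 0 of 10.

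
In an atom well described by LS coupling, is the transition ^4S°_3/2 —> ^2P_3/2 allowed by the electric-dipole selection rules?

ΔJ = 0, ±1 (not J=0↔0): J: 3/2 → 3/2, ΔJ = +0 — ✓.
Parity must change: odd → even — ✓.
ΔL = 0, ±1 (not L=0↔0): L: 0 → 1, ΔL = +1 — ✓.
ΔS = 0: S: 3/2 → 1/2 — ✗.
Rule(s) violated: ΔS.

forbidden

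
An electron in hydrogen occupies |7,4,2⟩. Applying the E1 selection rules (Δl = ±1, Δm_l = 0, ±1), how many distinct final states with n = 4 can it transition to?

3

E1 requires Δl = ±1, so l_f ∈ {3, 5}; with 0 ≤ l_f ≤ n_f−1 = 3, the allowed l_f values are {3}.
For l_f = 3: m_f ∈ {m_i−1, m_i, m_i+1} ∩ [−3, 3] = {1, 2, 3} → 3 states.
Total: 3.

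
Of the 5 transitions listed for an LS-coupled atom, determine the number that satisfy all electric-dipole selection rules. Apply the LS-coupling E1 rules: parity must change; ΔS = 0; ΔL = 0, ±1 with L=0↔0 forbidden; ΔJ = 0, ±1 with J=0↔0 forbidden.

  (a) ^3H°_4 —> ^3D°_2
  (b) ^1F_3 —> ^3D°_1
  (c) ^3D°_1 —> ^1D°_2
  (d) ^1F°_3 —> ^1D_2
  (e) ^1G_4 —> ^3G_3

1

(a) forbidden (parity, ΔL, ΔJ fail)
(b) forbidden (ΔS, ΔJ fail)
(c) forbidden (parity, ΔS fail)
(d) allowed
(e) forbidden (parity, ΔS fail)
Total allowed: 1 of 5.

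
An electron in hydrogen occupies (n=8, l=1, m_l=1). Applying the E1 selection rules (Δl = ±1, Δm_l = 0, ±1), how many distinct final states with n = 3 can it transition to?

4

E1 requires Δl = ±1, so l_f ∈ {0, 2}; with 0 ≤ l_f ≤ n_f−1 = 2, the allowed l_f values are {0, 2}.
For l_f = 0: m_f ∈ {m_i−1, m_i, m_i+1} ∩ [−0, 0] = {0} → 1 state.
For l_f = 2: m_f ∈ {m_i−1, m_i, m_i+1} ∩ [−2, 2] = {0, 1, 2} → 3 states.
Total: 4.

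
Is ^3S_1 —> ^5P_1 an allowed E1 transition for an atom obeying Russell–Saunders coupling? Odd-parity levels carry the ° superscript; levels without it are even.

Initial level: S=1, L=0, J=1, parity even. Final level: S=2, L=1, J=1, parity even.
Parity must change: even → even — ✗.
ΔS = 0: S: 1 → 2 — ✗.
ΔL = 0, ±1 (not L=0↔0): L: 0 → 1, ΔL = +1 — ✓.
ΔJ = 0, ±1 (not J=0↔0): J: 1 → 1, ΔJ = +0 — ✓.
Rule(s) violated: parity, ΔS.

forbidden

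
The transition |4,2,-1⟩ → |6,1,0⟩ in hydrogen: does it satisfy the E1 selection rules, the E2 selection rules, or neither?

E1

Δl = 1 − 2 = -1; l_i + l_f = 3.
Δm_l = +1.
E1 (Δl = ±1, |Δm_l| ≤ 1): satisfied.
E2 (Δl = 0,±2, l_i+l_f ≥ 2, |Δm_l| ≤ 2): not satisfied.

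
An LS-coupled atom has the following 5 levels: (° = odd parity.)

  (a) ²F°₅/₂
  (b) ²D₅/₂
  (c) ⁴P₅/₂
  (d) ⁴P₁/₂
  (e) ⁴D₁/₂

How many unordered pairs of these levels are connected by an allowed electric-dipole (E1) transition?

1

(a)–(b): allowed.
(a)–(c): forbidden (ΔS, ΔL).
(a)–(d): forbidden (ΔS, ΔL, ΔJ).
(a)–(e): forbidden (ΔS, ΔJ).
(b)–(c): forbidden (parity, ΔS).
(b)–(d): forbidden (parity, ΔS, ΔJ).
(b)–(e): forbidden (parity, ΔS, ΔJ).
(c)–(d): forbidden (parity, ΔJ).
(c)–(e): forbidden (parity, ΔJ).
(d)–(e): forbidden (parity).
Allowed pairs: 1 of 10.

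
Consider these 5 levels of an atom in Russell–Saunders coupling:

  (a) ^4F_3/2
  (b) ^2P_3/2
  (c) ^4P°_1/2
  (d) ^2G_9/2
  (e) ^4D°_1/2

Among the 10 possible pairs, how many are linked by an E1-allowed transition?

(a)–(b): forbidden (parity, ΔS, ΔL).
(a)–(c): forbidden (ΔL).
(a)–(d): forbidden (parity, ΔS, ΔJ).
(a)–(e): allowed.
(b)–(c): forbidden (ΔS).
(b)–(d): forbidden (parity, ΔL, ΔJ).
(b)–(e): forbidden (ΔS).
(c)–(d): forbidden (ΔS, ΔL, ΔJ).
(c)–(e): forbidden (parity).
(d)–(e): forbidden (ΔS, ΔL, ΔJ).
Allowed pairs: 1 of 10.

1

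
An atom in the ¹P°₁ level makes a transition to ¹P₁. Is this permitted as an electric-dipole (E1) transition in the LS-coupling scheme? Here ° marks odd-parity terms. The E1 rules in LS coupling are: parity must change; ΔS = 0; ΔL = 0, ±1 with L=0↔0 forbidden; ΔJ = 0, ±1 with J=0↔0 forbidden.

allowed

ΔL = 0, ±1 (not L=0↔0): L: 1 → 1, ΔL = +0 — ok.
Parity must change: odd → even — ok.
ΔJ = 0, ±1 (not J=0↔0): J: 1 → 1, ΔJ = +0 — ok.
ΔS = 0: S: 0 → 0 — ok.
All four E1 rules are satisfied.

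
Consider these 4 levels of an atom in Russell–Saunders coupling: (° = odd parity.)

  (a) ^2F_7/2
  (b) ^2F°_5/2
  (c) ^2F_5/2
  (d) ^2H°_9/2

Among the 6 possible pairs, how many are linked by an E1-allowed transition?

(a)–(b): allowed.
(a)–(c): forbidden (parity).
(a)–(d): forbidden (ΔL).
(b)–(c): allowed.
(b)–(d): forbidden (parity, ΔL, ΔJ).
(c)–(d): forbidden (ΔL, ΔJ).
Allowed pairs: 2 of 6.

2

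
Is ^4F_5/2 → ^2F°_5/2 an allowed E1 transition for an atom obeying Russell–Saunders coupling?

forbidden

Initial level: S=3/2, L=3, J=5/2, parity even. Final level: S=1/2, L=3, J=5/2, parity odd.
Parity must change: even → odd — passes.
ΔS = 0: S: 3/2 → 1/2 — fails.
ΔJ = 0, ±1 (not J=0↔0): J: 5/2 → 5/2, ΔJ = +0 — passes.
ΔL = 0, ±1 (not L=0↔0): L: 3 → 3, ΔL = +0 — passes.
Rule(s) violated: ΔS.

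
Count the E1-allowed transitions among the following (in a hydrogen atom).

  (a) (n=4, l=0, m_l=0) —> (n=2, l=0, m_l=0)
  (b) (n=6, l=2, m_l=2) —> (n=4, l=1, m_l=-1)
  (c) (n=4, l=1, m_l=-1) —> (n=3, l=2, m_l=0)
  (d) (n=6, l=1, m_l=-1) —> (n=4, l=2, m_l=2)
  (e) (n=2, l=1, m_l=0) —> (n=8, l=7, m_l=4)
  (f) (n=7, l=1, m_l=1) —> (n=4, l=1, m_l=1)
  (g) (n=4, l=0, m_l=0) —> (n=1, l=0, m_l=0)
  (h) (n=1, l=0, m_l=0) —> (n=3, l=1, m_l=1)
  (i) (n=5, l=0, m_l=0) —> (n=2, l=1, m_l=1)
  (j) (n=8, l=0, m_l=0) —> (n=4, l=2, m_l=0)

(a) forbidden — Δl = +0 (E1 requires Δl = ±1)
(b) forbidden — Δm_l = -3 (E1 requires Δm_l = 0, ±1)
(c) allowed
(d) forbidden — Δm_l = +3 (E1 requires Δm_l = 0, ±1)
(e) forbidden — Δl = +6 (E1 requires Δl = ±1); Δm_l = +4 (E1 requires Δm_l = 0, ±1)
(f) forbidden — Δl = +0 (E1 requires Δl = ±1)
(g) forbidden — Δl = +0 (E1 requires Δl = ±1)
(h) allowed
(i) allowed
(j) forbidden — Δl = +2 (E1 requires Δl = ±1)
Total allowed: 3 of 10.

3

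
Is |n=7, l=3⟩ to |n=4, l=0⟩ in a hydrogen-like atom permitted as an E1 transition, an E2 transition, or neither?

Δl = 0 − 3 = -3; l_i + l_f = 3.
E1 (Δl = ±1): not satisfied.
E2 (Δl = 0,±2, l_i+l_f ≥ 2): not satisfied.

neither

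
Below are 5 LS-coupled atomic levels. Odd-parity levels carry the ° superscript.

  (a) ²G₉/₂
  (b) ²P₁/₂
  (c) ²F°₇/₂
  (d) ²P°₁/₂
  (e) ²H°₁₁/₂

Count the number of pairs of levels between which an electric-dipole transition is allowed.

3

(a)–(b): forbidden (parity, ΔL, ΔJ).
(a)–(c): allowed.
(a)–(d): forbidden (ΔL, ΔJ).
(a)–(e): allowed.
(b)–(c): forbidden (ΔL, ΔJ).
(b)–(d): allowed.
(b)–(e): forbidden (ΔL, ΔJ).
(c)–(d): forbidden (parity, ΔL, ΔJ).
(c)–(e): forbidden (parity, ΔL, ΔJ).
(d)–(e): forbidden (parity, ΔL, ΔJ).
Allowed pairs: 3 of 10.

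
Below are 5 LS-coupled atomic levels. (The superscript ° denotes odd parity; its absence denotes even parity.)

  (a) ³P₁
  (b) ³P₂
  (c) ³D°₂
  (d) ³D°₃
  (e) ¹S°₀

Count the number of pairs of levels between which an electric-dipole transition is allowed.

3

(a)–(b): forbidden (parity).
(a)–(c): allowed.
(a)–(d): forbidden (ΔJ).
(a)–(e): forbidden (ΔS).
(b)–(c): allowed.
(b)–(d): allowed.
(b)–(e): forbidden (ΔS, ΔJ).
(c)–(d): forbidden (parity).
(c)–(e): forbidden (parity, ΔS, ΔL, ΔJ).
(d)–(e): forbidden (parity, ΔS, ΔL, ΔJ).
Allowed pairs: 3 of 10.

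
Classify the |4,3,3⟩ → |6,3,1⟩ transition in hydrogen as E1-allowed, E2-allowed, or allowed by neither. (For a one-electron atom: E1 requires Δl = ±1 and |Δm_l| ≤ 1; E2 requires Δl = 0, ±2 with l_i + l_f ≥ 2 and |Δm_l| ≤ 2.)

E2

Δl = 3 − 3 = +0; l_i + l_f = 6.
Δm_l = -2.
E1 (Δl = ±1, |Δm_l| ≤ 1): not satisfied.
E2 (Δl = 0,±2, l_i+l_f ≥ 2, |Δm_l| ≤ 2): satisfied.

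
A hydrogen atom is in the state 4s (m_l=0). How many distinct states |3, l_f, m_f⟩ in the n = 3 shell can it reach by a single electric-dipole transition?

3

E1 requires Δl = ±1, so l_f ∈ {-1, 1}; with 0 ≤ l_f ≤ n_f−1 = 2, the allowed l_f values are {1}.
For l_f = 1: m_f ∈ {m_i−1, m_i, m_i+1} ∩ [−1, 1] = {-1, 0, 1} → 3 states.
Total: 3.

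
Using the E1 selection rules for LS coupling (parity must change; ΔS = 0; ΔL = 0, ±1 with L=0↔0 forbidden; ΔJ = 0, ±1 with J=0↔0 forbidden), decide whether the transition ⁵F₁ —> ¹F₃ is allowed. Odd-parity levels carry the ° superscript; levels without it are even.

forbidden

Initial level: S=2, L=3, J=1, parity even. Final level: S=0, L=3, J=3, parity even.
Parity must change: even → even — violated.
ΔS = 0: S: 2 → 0 — violated.
ΔL = 0, ±1 (not L=0↔0): L: 3 → 3, ΔL = +0 — satisfied.
ΔJ = 0, ±1 (not J=0↔0): J: 1 → 3, ΔJ = +2 — violated.
Rule(s) violated: parity, ΔS, ΔJ.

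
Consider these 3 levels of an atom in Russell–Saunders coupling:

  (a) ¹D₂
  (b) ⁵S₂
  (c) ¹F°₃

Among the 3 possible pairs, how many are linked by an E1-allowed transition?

(a)–(b): forbidden (parity, ΔS, ΔL).
(a)–(c): allowed.
(b)–(c): forbidden (ΔS, ΔL).
Allowed pairs: 1 of 3.

1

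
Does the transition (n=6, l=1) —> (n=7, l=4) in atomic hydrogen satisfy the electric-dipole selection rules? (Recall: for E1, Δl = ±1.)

Δl = 4 − 1 = +3; the E1 rule Δl = ±1 is ✗.
The transition is electric-dipole forbidden.

forbidden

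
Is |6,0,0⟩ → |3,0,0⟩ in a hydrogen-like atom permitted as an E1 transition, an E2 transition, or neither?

neither

Δl = 0 − 0 = +0; l_i + l_f = 0.
Δm_l = +0.
E1 (Δl = ±1, |Δm_l| ≤ 1): not satisfied.
E2 (Δl = 0,±2, l_i+l_f ≥ 2, |Δm_l| ≤ 2): not satisfied.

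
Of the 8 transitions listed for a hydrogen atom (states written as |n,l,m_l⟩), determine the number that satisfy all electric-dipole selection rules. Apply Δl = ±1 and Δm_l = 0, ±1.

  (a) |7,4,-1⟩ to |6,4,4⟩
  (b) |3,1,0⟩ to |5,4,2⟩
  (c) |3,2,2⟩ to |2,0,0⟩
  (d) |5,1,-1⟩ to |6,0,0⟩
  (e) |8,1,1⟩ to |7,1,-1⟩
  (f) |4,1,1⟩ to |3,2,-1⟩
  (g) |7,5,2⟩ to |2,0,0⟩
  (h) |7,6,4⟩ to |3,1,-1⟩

(a) forbidden — Δl = +0 (E1 requires Δl = ±1); Δm_l = +5 (E1 requires Δm_l = 0, ±1)
(b) forbidden — Δl = +3 (E1 requires Δl = ±1); Δm_l = +2 (E1 requires Δm_l = 0, ±1)
(c) forbidden — Δl = -2 (E1 requires Δl = ±1); Δm_l = -2 (E1 requires Δm_l = 0, ±1)
(d) allowed
(e) forbidden — Δl = +0 (E1 requires Δl = ±1); Δm_l = -2 (E1 requires Δm_l = 0, ±1)
(f) forbidden — Δm_l = -2 (E1 requires Δm_l = 0, ±1)
(g) forbidden — Δl = -5 (E1 requires Δl = ±1); Δm_l = -2 (E1 requires Δm_l = 0, ±1)
(h) forbidden — Δl = -5 (E1 requires Δl = ±1); Δm_l = -5 (E1 requires Δm_l = 0, ±1)
Total allowed: 1 of 8.

1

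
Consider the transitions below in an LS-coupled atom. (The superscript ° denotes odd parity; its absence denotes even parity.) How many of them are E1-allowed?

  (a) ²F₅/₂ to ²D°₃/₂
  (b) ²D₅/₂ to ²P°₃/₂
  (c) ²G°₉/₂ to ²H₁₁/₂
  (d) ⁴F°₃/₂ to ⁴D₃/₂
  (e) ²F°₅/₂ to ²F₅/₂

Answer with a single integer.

5

(a) allowed
(b) allowed
(c) allowed
(d) allowed
(e) allowed
Total allowed: 5 of 5.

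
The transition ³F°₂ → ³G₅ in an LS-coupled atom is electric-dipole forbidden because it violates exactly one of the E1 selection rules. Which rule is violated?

the ΔJ = 0, ±1 rule

Reading off the term symbols: S 1→1, L 3→4, J 2→5, parity odd→even.
Parity must change: odd → even — ✓.
ΔS = 0: S: 1 → 1 — ✓.
ΔL = 0, ±1 (not L=0↔0): L: 3 → 4, ΔL = +1 — ✓.
ΔJ = 0, ±1 (not J=0↔0): J: 2 → 5, ΔJ = +3 — ✗.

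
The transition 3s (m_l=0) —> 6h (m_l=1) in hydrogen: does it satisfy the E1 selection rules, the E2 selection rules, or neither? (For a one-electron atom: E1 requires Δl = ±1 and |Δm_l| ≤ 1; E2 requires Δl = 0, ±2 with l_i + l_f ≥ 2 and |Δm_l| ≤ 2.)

Δl = 5 − 0 = +5; l_i + l_f = 5.
Δm_l = +1.
E1 (Δl = ±1, |Δm_l| ≤ 1): not satisfied.
E2 (Δl = 0,±2, l_i+l_f ≥ 2, |Δm_l| ≤ 2): not satisfied.

neither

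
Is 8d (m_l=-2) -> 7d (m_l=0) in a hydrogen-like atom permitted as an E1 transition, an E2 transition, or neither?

Δl = 2 − 2 = +0; l_i + l_f = 4.
Δm_l = +2.
E1 (Δl = ±1, |Δm_l| ≤ 1): not satisfied.
E2 (Δl = 0,±2, l_i+l_f ≥ 2, |Δm_l| ≤ 2): satisfied.

E2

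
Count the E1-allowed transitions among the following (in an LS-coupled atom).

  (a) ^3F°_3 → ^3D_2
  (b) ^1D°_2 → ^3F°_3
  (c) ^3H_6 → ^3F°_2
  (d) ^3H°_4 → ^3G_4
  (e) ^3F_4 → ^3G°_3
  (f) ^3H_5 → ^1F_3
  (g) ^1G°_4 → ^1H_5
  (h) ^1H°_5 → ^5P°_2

4

(a) allowed
(b) forbidden (parity, ΔS fail)
(c) forbidden (ΔL, ΔJ fail)
(d) allowed
(e) allowed
(f) forbidden (parity, ΔS, ΔL, ΔJ fail)
(g) allowed
(h) forbidden (parity, ΔS, ΔL, ΔJ fail)
Total allowed: 4 of 8.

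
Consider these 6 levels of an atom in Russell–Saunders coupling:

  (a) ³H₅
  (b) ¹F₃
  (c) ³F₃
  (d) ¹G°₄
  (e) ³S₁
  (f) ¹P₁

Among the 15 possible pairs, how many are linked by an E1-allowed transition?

(a)–(b): forbidden (parity, ΔS, ΔL, ΔJ).
(a)–(c): forbidden (parity, ΔL, ΔJ).
(a)–(d): forbidden (ΔS).
(a)–(e): forbidden (parity, ΔL, ΔJ).
(a)–(f): forbidden (parity, ΔS, ΔL, ΔJ).
(b)–(c): forbidden (parity, ΔS).
(b)–(d): allowed.
(b)–(e): forbidden (parity, ΔS, ΔL, ΔJ).
(b)–(f): forbidden (parity, ΔL, ΔJ).
(c)–(d): forbidden (ΔS).
(c)–(e): forbidden (parity, ΔL, ΔJ).
(c)–(f): forbidden (parity, ΔS, ΔL, ΔJ).
(d)–(e): forbidden (ΔS, ΔL, ΔJ).
(d)–(f): forbidden (ΔL, ΔJ).
(e)–(f): forbidden (parity, ΔS).
Allowed pairs: 1 of 15.

1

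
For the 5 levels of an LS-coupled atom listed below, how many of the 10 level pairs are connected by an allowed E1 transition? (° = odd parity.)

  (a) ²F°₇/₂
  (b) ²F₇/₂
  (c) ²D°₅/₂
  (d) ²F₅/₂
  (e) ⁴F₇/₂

4

(a)–(b): allowed.
(a)–(c): forbidden (parity).
(a)–(d): allowed.
(a)–(e): forbidden (ΔS).
(b)–(c): allowed.
(b)–(d): forbidden (parity).
(b)–(e): forbidden (parity, ΔS).
(c)–(d): allowed.
(c)–(e): forbidden (ΔS).
(d)–(e): forbidden (parity, ΔS).
Allowed pairs: 4 of 10.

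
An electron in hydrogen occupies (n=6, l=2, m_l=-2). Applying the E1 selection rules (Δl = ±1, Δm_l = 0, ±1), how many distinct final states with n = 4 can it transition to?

E1 requires Δl = ±1, so l_f ∈ {1, 3}; with 0 ≤ l_f ≤ n_f−1 = 3, the allowed l_f values are {1, 3}.
For l_f = 1: m_f ∈ {m_i−1, m_i, m_i+1} ∩ [−1, 1] = {-1} → 1 state.
For l_f = 3: m_f ∈ {m_i−1, m_i, m_i+1} ∩ [−3, 3] = {-3, -2, -1} → 3 states.
Total: 4.

4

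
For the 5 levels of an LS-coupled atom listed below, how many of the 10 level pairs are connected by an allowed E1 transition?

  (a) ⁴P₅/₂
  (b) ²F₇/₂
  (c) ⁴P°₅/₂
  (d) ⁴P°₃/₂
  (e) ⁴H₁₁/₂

(a)–(b): forbidden (parity, ΔS, ΔL).
(a)–(c): allowed.
(a)–(d): allowed.
(a)–(e): forbidden (parity, ΔL, ΔJ).
(b)–(c): forbidden (ΔS, ΔL).
(b)–(d): forbidden (ΔS, ΔL, ΔJ).
(b)–(e): forbidden (parity, ΔS, ΔL, ΔJ).
(c)–(d): forbidden (parity).
(c)–(e): forbidden (ΔL, ΔJ).
(d)–(e): forbidden (ΔL, ΔJ).
Allowed pairs: 2 of 10.

2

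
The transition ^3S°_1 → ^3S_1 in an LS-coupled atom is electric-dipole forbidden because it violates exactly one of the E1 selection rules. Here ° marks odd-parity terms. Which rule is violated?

the L=0 ↔ L=0 exclusion

Parity must change: odd → even — ok.
ΔS = 0: S: 1 → 1 — ok.
ΔL = 0, ±1 (not L=0↔0): L: 0 → 0, ΔL = +0 — fails.
ΔJ = 0, ±1 (not J=0↔0): J: 1 → 1, ΔJ = +0 — ok.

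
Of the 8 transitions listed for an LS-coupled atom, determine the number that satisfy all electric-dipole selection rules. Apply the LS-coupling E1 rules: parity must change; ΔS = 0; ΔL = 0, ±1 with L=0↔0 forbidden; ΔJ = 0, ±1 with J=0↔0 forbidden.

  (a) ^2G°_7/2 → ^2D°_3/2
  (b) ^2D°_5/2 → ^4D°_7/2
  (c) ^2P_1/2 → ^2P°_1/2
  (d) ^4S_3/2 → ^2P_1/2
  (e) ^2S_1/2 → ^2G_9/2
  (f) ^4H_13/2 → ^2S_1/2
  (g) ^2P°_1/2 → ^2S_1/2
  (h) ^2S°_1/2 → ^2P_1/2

(a) forbidden (parity, ΔL, ΔJ fail)
(b) forbidden (parity, ΔS fail)
(c) allowed
(d) forbidden (parity, ΔS fail)
(e) forbidden (parity, ΔL, ΔJ fail)
(f) forbidden (parity, ΔS, ΔL, ΔJ fail)
(g) allowed
(h) allowed
Total allowed: 3 of 8.

3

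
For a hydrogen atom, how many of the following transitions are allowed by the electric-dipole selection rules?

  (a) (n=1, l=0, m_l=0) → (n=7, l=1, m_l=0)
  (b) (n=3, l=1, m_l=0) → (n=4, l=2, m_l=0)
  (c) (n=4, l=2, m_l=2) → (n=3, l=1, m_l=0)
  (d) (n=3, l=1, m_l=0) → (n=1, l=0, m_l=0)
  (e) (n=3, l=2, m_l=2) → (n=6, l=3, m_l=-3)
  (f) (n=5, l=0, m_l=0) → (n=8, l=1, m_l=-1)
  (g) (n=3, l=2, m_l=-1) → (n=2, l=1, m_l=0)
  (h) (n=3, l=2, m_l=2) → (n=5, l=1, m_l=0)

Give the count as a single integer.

(a) allowed
(b) allowed
(c) forbidden — Δm_l = -2 (E1 requires Δm_l = 0, ±1)
(d) allowed
(e) forbidden — Δm_l = -5 (E1 requires Δm_l = 0, ±1)
(f) allowed
(g) allowed
(h) forbidden — Δm_l = -2 (E1 requires Δm_l = 0, ±1)
Total allowed: 5 of 8.

5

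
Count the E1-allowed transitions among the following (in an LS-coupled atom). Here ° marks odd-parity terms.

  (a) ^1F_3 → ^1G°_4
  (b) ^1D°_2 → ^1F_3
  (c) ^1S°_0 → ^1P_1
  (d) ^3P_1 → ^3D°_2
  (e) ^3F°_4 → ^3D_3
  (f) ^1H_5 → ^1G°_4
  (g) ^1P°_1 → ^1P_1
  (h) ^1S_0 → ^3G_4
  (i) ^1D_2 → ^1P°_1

8

(a) allowed
(b) allowed
(c) allowed
(d) allowed
(e) allowed
(f) allowed
(g) allowed
(h) forbidden (parity, ΔS, ΔL, ΔJ fail)
(i) allowed
Total allowed: 8 of 9.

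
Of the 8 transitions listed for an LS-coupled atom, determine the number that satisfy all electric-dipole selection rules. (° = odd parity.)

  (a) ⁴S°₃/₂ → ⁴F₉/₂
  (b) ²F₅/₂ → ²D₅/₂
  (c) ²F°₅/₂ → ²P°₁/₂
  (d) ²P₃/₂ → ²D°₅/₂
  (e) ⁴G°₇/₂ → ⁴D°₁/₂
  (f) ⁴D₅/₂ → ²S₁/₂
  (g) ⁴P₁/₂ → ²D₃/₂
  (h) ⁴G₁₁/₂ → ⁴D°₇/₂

1

(a) forbidden (ΔL, ΔJ fail)
(b) forbidden (parity fails)
(c) forbidden (parity, ΔL, ΔJ fail)
(d) allowed
(e) forbidden (parity, ΔL, ΔJ fail)
(f) forbidden (parity, ΔS, ΔL, ΔJ fail)
(g) forbidden (parity, ΔS fail)
(h) forbidden (ΔL, ΔJ fail)
Total allowed: 1 of 8.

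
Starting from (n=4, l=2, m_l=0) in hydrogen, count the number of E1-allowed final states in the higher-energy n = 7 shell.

E1 requires Δl = ±1, so l_f ∈ {1, 3}; with 0 ≤ l_f ≤ n_f−1 = 6, the allowed l_f values are {1, 3}.
For l_f = 1: m_f ∈ {m_i−1, m_i, m_i+1} ∩ [−1, 1] = {-1, 0, 1} → 3 states.
For l_f = 3: m_f ∈ {m_i−1, m_i, m_i+1} ∩ [−3, 3] = {-1, 0, 1} → 3 states.
Total: 6.

6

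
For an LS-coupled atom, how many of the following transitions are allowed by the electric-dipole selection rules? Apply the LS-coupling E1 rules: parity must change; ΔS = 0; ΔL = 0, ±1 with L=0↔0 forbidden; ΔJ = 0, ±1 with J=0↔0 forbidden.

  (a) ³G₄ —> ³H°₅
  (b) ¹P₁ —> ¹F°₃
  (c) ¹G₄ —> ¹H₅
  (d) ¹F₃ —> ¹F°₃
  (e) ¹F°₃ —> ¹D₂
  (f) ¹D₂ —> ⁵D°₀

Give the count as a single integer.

3

(a) allowed
(b) forbidden (ΔL, ΔJ fail)
(c) forbidden (parity fails)
(d) allowed
(e) allowed
(f) forbidden (ΔS, ΔJ fail)
Total allowed: 3 of 6.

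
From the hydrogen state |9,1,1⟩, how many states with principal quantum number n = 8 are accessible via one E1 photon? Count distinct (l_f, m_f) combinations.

4

E1 requires Δl = ±1, so l_f ∈ {0, 2}; with 0 ≤ l_f ≤ n_f−1 = 7, the allowed l_f values are {0, 2}.
For l_f = 0: m_f ∈ {m_i−1, m_i, m_i+1} ∩ [−0, 0] = {0} → 1 state.
For l_f = 2: m_f ∈ {m_i−1, m_i, m_i+1} ∩ [−2, 2] = {0, 1, 2} → 3 states.
Total: 4.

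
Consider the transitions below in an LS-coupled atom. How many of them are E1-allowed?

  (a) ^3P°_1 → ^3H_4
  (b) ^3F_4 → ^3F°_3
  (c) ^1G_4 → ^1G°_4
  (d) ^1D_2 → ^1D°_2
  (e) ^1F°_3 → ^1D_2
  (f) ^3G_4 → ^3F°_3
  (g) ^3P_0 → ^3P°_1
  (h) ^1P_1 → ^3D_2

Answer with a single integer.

6

(a) forbidden (ΔL, ΔJ fail)
(b) allowed
(c) allowed
(d) allowed
(e) allowed
(f) allowed
(g) allowed
(h) forbidden (parity, ΔS fail)
Total allowed: 6 of 8.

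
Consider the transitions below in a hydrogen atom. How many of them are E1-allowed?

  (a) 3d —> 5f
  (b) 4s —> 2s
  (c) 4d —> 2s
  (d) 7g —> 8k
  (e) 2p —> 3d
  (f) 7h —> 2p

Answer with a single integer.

2

(a) allowed
(b) forbidden — Δl = +0 (E1 requires Δl = ±1)
(c) forbidden — Δl = -2 (E1 requires Δl = ±1)
(d) forbidden — Δl = +3 (E1 requires Δl = ±1)
(e) allowed
(f) forbidden — Δl = -4 (E1 requires Δl = ±1)
Total allowed: 2 of 6.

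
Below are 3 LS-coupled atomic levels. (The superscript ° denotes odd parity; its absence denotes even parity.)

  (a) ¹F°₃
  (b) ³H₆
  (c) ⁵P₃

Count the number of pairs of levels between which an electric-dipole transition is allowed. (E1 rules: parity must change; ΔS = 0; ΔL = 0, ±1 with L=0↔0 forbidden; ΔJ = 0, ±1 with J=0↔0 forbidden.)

(a)–(b): forbidden (ΔS, ΔL, ΔJ).
(a)–(c): forbidden (ΔS, ΔL).
(b)–(c): forbidden (parity, ΔS, ΔL, ΔJ).
Allowed pairs: 0 of 3.

0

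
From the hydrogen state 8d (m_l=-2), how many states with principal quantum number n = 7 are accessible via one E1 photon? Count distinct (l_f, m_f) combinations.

E1 requires Δl = ±1, so l_f ∈ {1, 3}; with 0 ≤ l_f ≤ n_f−1 = 6, the allowed l_f values are {1, 3}.
For l_f = 1: m_f ∈ {m_i−1, m_i, m_i+1} ∩ [−1, 1] = {-1} → 1 state.
For l_f = 3: m_f ∈ {m_i−1, m_i, m_i+1} ∩ [−3, 3] = {-3, -2, -1} → 3 states.
Total: 4.

4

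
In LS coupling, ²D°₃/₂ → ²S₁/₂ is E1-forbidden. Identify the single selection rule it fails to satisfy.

the ΔL = 0, ±1 rule

Parity must change: odd → even — ok.
ΔS = 0: S: 1/2 → 1/2 — ok.
ΔL = 0, ±1 (not L=0↔0): L: 2 → 0, ΔL = -2 — fails.
ΔJ = 0, ±1 (not J=0↔0): J: 3/2 → 1/2, ΔJ = -1 — ok.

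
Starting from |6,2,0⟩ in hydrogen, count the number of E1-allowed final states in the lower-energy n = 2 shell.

E1 requires Δl = ±1, so l_f ∈ {1, 3}; with 0 ≤ l_f ≤ n_f−1 = 1, the allowed l_f values are {1}.
For l_f = 1: m_f ∈ {m_i−1, m_i, m_i+1} ∩ [−1, 1] = {-1, 0, 1} → 3 states.
Total: 3.

3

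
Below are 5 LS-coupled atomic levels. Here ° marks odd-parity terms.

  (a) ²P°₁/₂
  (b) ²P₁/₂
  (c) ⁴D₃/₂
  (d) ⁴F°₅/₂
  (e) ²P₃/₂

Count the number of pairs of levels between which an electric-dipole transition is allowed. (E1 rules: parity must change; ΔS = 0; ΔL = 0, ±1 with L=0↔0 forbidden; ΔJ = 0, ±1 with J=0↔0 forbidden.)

(a)–(b): allowed.
(a)–(c): forbidden (ΔS).
(a)–(d): forbidden (parity, ΔS, ΔL, ΔJ).
(a)–(e): allowed.
(b)–(c): forbidden (parity, ΔS).
(b)–(d): forbidden (ΔS, ΔL, ΔJ).
(b)–(e): forbidden (parity).
(c)–(d): allowed.
(c)–(e): forbidden (parity, ΔS).
(d)–(e): forbidden (ΔS, ΔL).
Allowed pairs: 3 of 10.

3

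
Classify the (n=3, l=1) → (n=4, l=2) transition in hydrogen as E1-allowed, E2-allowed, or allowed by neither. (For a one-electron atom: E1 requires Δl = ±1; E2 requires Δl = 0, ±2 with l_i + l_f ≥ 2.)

E1

Δl = 2 − 1 = +1; l_i + l_f = 3.
E1 (Δl = ±1): satisfied.
E2 (Δl = 0,±2, l_i+l_f ≥ 2): not satisfied.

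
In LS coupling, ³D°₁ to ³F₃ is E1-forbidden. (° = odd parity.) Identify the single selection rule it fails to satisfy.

Initial level: S=1, L=2, J=1, parity odd. Final level: S=1, L=3, J=3, parity even.
ΔJ = 0, ±1 (not J=0↔0): J: 1 → 3, ΔJ = +2 — fails.
ΔS = 0: S: 1 → 1 — passes.
Parity must change: odd → even — passes.
ΔL = 0, ±1 (not L=0↔0): L: 2 → 3, ΔL = +1 — passes.

the ΔJ = 0, ±1 rule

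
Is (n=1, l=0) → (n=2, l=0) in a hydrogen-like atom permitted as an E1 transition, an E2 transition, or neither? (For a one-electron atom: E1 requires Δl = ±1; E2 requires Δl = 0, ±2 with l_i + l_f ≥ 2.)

neither

Δl = 0 − 0 = +0; l_i + l_f = 0.
E1 (Δl = ±1): not satisfied.
E2 (Δl = 0,±2, l_i+l_f ≥ 2): not satisfied.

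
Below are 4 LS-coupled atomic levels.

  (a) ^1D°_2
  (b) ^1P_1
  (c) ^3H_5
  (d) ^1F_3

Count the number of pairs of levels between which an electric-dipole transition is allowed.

2

(a)–(b): allowed.
(a)–(c): forbidden (ΔS, ΔL, ΔJ).
(a)–(d): allowed.
(b)–(c): forbidden (parity, ΔS, ΔL, ΔJ).
(b)–(d): forbidden (parity, ΔL, ΔJ).
(c)–(d): forbidden (parity, ΔS, ΔL, ΔJ).
Allowed pairs: 2 of 6.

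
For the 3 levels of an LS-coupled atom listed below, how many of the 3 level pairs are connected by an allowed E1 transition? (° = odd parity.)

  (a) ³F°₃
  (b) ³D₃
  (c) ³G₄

2

(a)–(b): allowed.
(a)–(c): allowed.
(b)–(c): forbidden (parity, ΔL).
Allowed pairs: 2 of 3.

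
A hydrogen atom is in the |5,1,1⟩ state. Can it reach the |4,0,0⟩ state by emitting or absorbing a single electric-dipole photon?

Δl = 0 − 1 = -1; the E1 rule Δl = ±1 is passes.
m_l: 1 → 0 (Δm_l = -1). |Δm_l| ≤ 1 passes.
All E1 selection rules are satisfied.

allowed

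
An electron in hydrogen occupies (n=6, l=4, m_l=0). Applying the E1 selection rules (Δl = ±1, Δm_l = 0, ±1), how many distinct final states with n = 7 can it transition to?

E1 requires Δl = ±1, so l_f ∈ {3, 5}; with 0 ≤ l_f ≤ n_f−1 = 6, the allowed l_f values are {3, 5}.
For l_f = 3: m_f ∈ {m_i−1, m_i, m_i+1} ∩ [−3, 3] = {-1, 0, 1} → 3 states.
For l_f = 5: m_f ∈ {m_i−1, m_i, m_i+1} ∩ [−5, 5] = {-1, 0, 1} → 3 states.
Total: 6.

6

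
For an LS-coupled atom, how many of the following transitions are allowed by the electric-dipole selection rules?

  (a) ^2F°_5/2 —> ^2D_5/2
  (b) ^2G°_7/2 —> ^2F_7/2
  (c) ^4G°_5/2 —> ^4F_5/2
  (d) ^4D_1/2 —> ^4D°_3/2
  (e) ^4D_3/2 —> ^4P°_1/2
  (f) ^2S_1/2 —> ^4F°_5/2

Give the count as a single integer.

5

(a) allowed
(b) allowed
(c) allowed
(d) allowed
(e) allowed
(f) forbidden (ΔS, ΔL, ΔJ fail)
Total allowed: 5 of 6.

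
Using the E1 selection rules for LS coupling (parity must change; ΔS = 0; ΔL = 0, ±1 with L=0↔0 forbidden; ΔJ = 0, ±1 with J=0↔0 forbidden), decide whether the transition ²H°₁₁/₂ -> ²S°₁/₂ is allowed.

forbidden

Initial level: S=1/2, L=5, J=11/2, parity odd. Final level: S=1/2, L=0, J=1/2, parity odd.
Parity must change: odd → odd — fails.
ΔS = 0: S: 1/2 → 1/2 — passes.
ΔL = 0, ±1 (not L=0↔0): L: 5 → 0, ΔL = -5 — fails.
ΔJ = 0, ±1 (not J=0↔0): J: 11/2 → 1/2, ΔJ = -5 — fails.
Rule(s) violated: parity, ΔL, ΔJ.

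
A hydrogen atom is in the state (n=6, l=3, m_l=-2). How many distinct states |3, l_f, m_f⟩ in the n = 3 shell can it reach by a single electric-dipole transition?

E1 requires Δl = ±1, so l_f ∈ {2, 4}; with 0 ≤ l_f ≤ n_f−1 = 2, the allowed l_f values are {2}.
For l_f = 2: m_f ∈ {m_i−1, m_i, m_i+1} ∩ [−2, 2] = {-2, -1} → 2 states.
Total: 2.

2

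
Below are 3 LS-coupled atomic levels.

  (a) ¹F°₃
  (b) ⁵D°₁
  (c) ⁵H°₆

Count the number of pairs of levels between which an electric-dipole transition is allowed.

0

(a)–(b): forbidden (parity, ΔS, ΔJ).
(a)–(c): forbidden (parity, ΔS, ΔL, ΔJ).
(b)–(c): forbidden (parity, ΔL, ΔJ).
Allowed pairs: 0 of 3.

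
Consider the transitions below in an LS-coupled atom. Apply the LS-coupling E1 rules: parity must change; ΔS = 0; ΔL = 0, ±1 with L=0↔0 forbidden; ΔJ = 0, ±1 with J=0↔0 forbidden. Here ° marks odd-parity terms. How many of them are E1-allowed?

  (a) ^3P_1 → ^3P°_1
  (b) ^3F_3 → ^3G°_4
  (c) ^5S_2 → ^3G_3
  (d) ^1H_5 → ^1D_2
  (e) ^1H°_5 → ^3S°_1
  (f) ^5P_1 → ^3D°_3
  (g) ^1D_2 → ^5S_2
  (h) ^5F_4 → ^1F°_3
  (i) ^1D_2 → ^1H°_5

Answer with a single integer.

2

(a) allowed
(b) allowed
(c) forbidden (parity, ΔS, ΔL fail)
(d) forbidden (parity, ΔL, ΔJ fail)
(e) forbidden (parity, ΔS, ΔL, ΔJ fail)
(f) forbidden (ΔS, ΔJ fail)
(g) forbidden (parity, ΔS, ΔL fail)
(h) forbidden (ΔS fails)
(i) forbidden (ΔL, ΔJ fail)
Total allowed: 2 of 9.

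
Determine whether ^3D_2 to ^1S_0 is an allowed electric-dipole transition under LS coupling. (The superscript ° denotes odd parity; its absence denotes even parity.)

Reading off the term symbols: S 1→0, L 2→0, J 2→0, parity even→even.
Parity must change: even → even — ✗.
ΔS = 0: S: 1 → 0 — ✗.
ΔL = 0, ±1 (not L=0↔0): L: 2 → 0, ΔL = -2 — ✗.
ΔJ = 0, ±1 (not J=0↔0): J: 2 → 0, ΔJ = -2 — ✗.
Rule(s) violated: parity, ΔS, ΔL, ΔJ.

forbidden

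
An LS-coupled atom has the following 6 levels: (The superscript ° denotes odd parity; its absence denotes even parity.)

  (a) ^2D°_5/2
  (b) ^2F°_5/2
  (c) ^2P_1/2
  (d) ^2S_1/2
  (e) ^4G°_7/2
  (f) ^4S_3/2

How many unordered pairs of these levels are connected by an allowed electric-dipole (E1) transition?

(a)–(b): forbidden (parity).
(a)–(c): forbidden (ΔJ).
(a)–(d): forbidden (ΔL, ΔJ).
(a)–(e): forbidden (parity, ΔS, ΔL).
(a)–(f): forbidden (ΔS, ΔL).
(b)–(c): forbidden (ΔL, ΔJ).
(b)–(d): forbidden (ΔL, ΔJ).
(b)–(e): forbidden (parity, ΔS).
(b)–(f): forbidden (ΔS, ΔL).
(c)–(d): forbidden (parity).
(c)–(e): forbidden (ΔS, ΔL, ΔJ).
(c)–(f): forbidden (parity, ΔS).
(d)–(e): forbidden (ΔS, ΔL, ΔJ).
(d)–(f): forbidden (parity, ΔS, ΔL).
(e)–(f): forbidden (ΔL, ΔJ).
Allowed pairs: 0 of 15.

0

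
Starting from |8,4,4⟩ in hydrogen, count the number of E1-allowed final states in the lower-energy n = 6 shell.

E1 requires Δl = ±1, so l_f ∈ {3, 5}; with 0 ≤ l_f ≤ n_f−1 = 5, the allowed l_f values are {3, 5}.
For l_f = 3: m_f ∈ {m_i−1, m_i, m_i+1} ∩ [−3, 3] = {3} → 1 state.
For l_f = 5: m_f ∈ {m_i−1, m_i, m_i+1} ∩ [−5, 5] = {3, 4, 5} → 3 states.
Total: 4.

4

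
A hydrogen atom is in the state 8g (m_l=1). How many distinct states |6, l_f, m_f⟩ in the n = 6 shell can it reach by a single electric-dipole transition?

E1 requires Δl = ±1, so l_f ∈ {3, 5}; with 0 ≤ l_f ≤ n_f−1 = 5, the allowed l_f values are {3, 5}.
For l_f = 3: m_f ∈ {m_i−1, m_i, m_i+1} ∩ [−3, 3] = {0, 1, 2} → 3 states.
For l_f = 5: m_f ∈ {m_i−1, m_i, m_i+1} ∩ [−5, 5] = {0, 1, 2} → 3 states.
Total: 6.

6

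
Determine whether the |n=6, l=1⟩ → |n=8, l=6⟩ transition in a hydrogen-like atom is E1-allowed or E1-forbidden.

Δl = 6 − 1 = +5; the E1 rule Δl = ±1 is ✗.
The transition is electric-dipole forbidden.

forbidden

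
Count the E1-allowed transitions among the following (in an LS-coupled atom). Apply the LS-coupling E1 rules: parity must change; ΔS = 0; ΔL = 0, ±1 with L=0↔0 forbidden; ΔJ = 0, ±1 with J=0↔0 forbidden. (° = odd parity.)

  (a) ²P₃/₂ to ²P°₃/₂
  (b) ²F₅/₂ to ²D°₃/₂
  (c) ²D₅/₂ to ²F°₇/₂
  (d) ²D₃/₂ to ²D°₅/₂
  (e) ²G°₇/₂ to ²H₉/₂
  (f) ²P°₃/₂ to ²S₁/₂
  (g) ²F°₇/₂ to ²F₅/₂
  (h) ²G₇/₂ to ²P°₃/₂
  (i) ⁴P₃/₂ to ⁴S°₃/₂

(a) allowed
(b) allowed
(c) allowed
(d) allowed
(e) allowed
(f) allowed
(g) allowed
(h) forbidden (ΔL, ΔJ fail)
(i) allowed
Total allowed: 8 of 9.

8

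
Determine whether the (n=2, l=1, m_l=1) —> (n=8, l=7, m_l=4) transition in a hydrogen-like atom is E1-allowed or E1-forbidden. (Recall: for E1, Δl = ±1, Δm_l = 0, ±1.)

forbidden

l: 1 → 7 (Δl = +6). Δl = ±1 fails.
m_l: 1 → 4 (Δm_l = +3). |Δm_l| ≤ 1 fails.
The transition is electric-dipole forbidden.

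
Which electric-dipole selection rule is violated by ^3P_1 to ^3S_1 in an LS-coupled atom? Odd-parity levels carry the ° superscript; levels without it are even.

Parity must change: even → even — fails.
ΔS = 0: S: 1 → 1 — passes.
ΔL = 0, ±1 (not L=0↔0): L: 1 → 0, ΔL = -1 — passes.
ΔJ = 0, ±1 (not J=0↔0): J: 1 → 1, ΔJ = +0 — passes.

parity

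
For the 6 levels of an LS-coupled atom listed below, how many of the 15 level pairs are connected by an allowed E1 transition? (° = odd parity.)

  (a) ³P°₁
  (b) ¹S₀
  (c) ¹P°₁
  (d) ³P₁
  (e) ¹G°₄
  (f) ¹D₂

3

(a)–(b): forbidden (ΔS).
(a)–(c): forbidden (parity, ΔS).
(a)–(d): allowed.
(a)–(e): forbidden (parity, ΔS, ΔL, ΔJ).
(a)–(f): forbidden (ΔS).
(b)–(c): allowed.
(b)–(d): forbidden (parity, ΔS).
(b)–(e): forbidden (ΔL, ΔJ).
(b)–(f): forbidden (parity, ΔL, ΔJ).
(c)–(d): forbidden (ΔS).
(c)–(e): forbidden (parity, ΔL, ΔJ).
(c)–(f): allowed.
(d)–(e): forbidden (ΔS, ΔL, ΔJ).
(d)–(f): forbidden (parity, ΔS).
(e)–(f): forbidden (ΔL, ΔJ).
Allowed pairs: 3 of 15.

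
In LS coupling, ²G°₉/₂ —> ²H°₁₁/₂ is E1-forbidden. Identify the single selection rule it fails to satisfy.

ΔJ = 0, ±1 (not J=0↔0): J: 9/2 → 11/2, ΔJ = +1 — satisfied.
ΔS = 0: S: 1/2 → 1/2 — satisfied.
Parity must change: odd → odd — violated.
ΔL = 0, ±1 (not L=0↔0): L: 4 → 5, ΔL = +1 — satisfied.

parity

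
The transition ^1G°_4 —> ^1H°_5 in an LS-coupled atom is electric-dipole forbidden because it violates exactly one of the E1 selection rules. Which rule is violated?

Reading off the term symbols: S 0→0, L 4→5, J 4→5, parity odd→odd.
Parity must change: odd → odd — ✗.
ΔS = 0: S: 0 → 0 — ✓.
ΔL = 0, ±1 (not L=0↔0): L: 4 → 5, ΔL = +1 — ✓.
ΔJ = 0, ±1 (not J=0↔0): J: 4 → 5, ΔJ = +1 — ✓.

parity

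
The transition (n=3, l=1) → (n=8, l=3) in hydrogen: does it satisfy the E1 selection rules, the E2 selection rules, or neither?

Δl = 3 − 1 = +2; l_i + l_f = 4.
E1 (Δl = ±1): not satisfied.
E2 (Δl = 0,±2, l_i+l_f ≥ 2): satisfied.

E2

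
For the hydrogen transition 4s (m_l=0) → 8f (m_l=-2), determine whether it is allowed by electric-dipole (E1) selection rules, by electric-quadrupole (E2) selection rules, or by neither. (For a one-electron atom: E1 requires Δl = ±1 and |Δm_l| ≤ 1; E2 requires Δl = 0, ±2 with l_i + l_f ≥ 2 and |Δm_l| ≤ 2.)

Δl = 3 − 0 = +3; l_i + l_f = 3.
Δm_l = -2.
E1 (Δl = ±1, |Δm_l| ≤ 1): not satisfied.
E2 (Δl = 0,±2, l_i+l_f ≥ 2, |Δm_l| ≤ 2): not satisfied.

neither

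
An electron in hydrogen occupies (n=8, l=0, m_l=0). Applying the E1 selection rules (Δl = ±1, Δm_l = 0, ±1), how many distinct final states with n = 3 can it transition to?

E1 requires Δl = ±1, so l_f ∈ {-1, 1}; with 0 ≤ l_f ≤ n_f−1 = 2, the allowed l_f values are {1}.
For l_f = 1: m_f ∈ {m_i−1, m_i, m_i+1} ∩ [−1, 1] = {-1, 0, 1} → 3 states.
Total: 3.

3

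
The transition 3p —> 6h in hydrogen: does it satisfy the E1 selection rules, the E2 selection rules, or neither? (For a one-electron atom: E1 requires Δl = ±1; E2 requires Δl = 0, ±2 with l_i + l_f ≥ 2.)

Δl = 5 − 1 = +4; l_i + l_f = 6.
E1 (Δl = ±1): not satisfied.
E2 (Δl = 0,±2, l_i+l_f ≥ 2): not satisfied.

neither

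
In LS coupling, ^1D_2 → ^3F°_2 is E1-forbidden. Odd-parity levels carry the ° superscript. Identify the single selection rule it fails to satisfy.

the ΔS = 0 rule

Initial level: S=0, L=2, J=2, parity even. Final level: S=1, L=3, J=2, parity odd.
Parity must change: even → odd — satisfied.
ΔS = 0: S: 0 → 1 — violated.
ΔL = 0, ±1 (not L=0↔0): L: 2 → 3, ΔL = +1 — satisfied.
ΔJ = 0, ±1 (not J=0↔0): J: 2 → 2, ΔJ = +0 — satisfied.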